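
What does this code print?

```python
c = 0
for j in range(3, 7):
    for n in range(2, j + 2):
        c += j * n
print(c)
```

j=3,n=2: c = 0+6 = 6
j=3,n=3: c = 6+9 = 15
j=3,n=4: c = 15+12 = 27
j=4,n=2: c = 27+8 = 35
j=4,n=3: c = 35+12 = 47
j=4,n=4: c = 47+16 = 63
j=4,n=5: c = 63+20 = 83
j=5,n=2: c = 83+10 = 93
j=5,n=3: c = 93+15 = 108
j=5,n=4: c = 108+20 = 128
j=5,n=5: c = 128+25 = 153
j=5,n=6: c = 153+30 = 183
j=6,n=2: c = 183+12 = 195
j=6,n=3: c = 195+18 = 213
j=6,n=4: c = 213+24 = 237
j=6,n=5: c = 237+30 = 267
j=6,n=6: c = 267+36 = 303
j=6,n=7: c = 303+42 = 345

345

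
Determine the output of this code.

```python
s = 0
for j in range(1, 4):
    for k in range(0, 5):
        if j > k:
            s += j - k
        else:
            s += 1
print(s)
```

19

j=1,k=0: 1>0, s = 0+1 = 1
j=1,k=1: not 1>1, s = 1+1 = 2
j=1,k=2: not 1>2, s = 2+1 = 3
j=1,k=3: not 1>3, s = 3+1 = 4
j=1,k=4: not 1>4, s = 4+1 = 5
j=2,k=0: 2>0, s = 5+2 = 7
j=2,k=1: 2>1, s = 7+1 = 8
j=2,k=2: not 2>2, s = 8+1 = 9
j=2,k=3: not 2>3, s = 9+1 = 10
j=2,k=4: not 2>4, s = 10+1 = 11
j=3,k=0: 3>0, s = 11+3 = 14
j=3,k=1: 3>1, s = 14+2 = 16
j=3,k=2: 3>2, s = 16+1 = 17
j=3,k=3: not 3>3, s = 17+1 = 18
j=3,k=4: not 3>4, s = 18+1 = 19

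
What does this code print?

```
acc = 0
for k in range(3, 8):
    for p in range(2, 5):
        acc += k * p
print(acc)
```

k=3,p=2: acc = 0+6 = 6
k=3,p=3: acc = 6+9 = 15
k=3,p=4: acc = 15+12 = 27
k=4,p=2: acc = 27+8 = 35
k=4,p=3: acc = 35+12 = 47
k=4,p=4: acc = 47+16 = 63
k=5,p=2: acc = 63+10 = 73
k=5,p=3: acc = 73+15 = 88
k=5,p=4: acc = 88+20 = 108
k=6,p=2: acc = 108+12 = 120
k=6,p=3: acc = 120+18 = 138
k=6,p=4: acc = 138+24 = 162
k=7,p=2: acc = 162+14 = 176
k=7,p=3: acc = 176+21 = 197
k=7,p=4: acc = 197+28 = 225

225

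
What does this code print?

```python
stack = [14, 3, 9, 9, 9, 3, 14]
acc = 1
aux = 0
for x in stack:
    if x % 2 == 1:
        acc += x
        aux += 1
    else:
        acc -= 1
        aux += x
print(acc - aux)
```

x=14: not odd, acc = 1-1 = 0; aux=14
x=3: odd, acc = 0+3 = 3; aux=15
x=9: odd, acc = 3+9 = 12; aux=16
x=9: odd, acc = 12+9 = 21; aux=17
x=9: odd, acc = 21+9 = 30; aux=18
x=3: odd, acc = 30+3 = 33; aux=19
x=14: not odd, acc = 33-1 = 32; aux=33
acc-aux = 32-33 = -1

-1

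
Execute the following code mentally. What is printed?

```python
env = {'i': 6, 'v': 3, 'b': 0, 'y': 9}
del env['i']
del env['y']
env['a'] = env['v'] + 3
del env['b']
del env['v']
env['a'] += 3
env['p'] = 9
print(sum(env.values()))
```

18

del 'i' → {'v': 3, 'b': 0, 'y': 9}
del 'y' → {'v': 3, 'b': 0}
env['a'] = env['v']+3 = 6 → {'v': 3, 'b': 0, 'a': 6}
del 'b' → {'v': 3, 'a': 6}
del 'v' → {'a': 6}
env['a'] = 6+3 = 9 → {'a': 9}
env['p'] = 9 → {'a': 9, 'p': 9}
sum of values = 18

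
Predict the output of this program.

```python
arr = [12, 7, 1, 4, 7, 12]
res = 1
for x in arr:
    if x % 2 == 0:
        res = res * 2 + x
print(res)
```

x=12: even, res = 1*2+12 = 14
x=7: not even
x=1: not even
x=4: even, res = 14*2+4 = 32
x=7: not even
x=12: even, res = 32*2+12 = 76

76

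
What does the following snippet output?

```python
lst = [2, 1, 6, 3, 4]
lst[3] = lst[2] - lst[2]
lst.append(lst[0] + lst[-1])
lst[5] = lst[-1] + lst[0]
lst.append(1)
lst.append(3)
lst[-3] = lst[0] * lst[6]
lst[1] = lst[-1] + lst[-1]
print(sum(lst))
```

24

lst[3] = lst[2]-lst[2] = 6-6 = 0 → [2, 1, 6, 0, 4]
append lst[0]+lst[-1] = 2+4 = 6 → [2, 1, 6, 0, 4, 6]
lst[5] = lst[-1]+lst[0] = 6+2 = 8 → [2, 1, 6, 0, 4, 8]
append 1 → [2, 1, 6, 0, 4, 8, 1]
append 3 → [2, 1, 6, 0, 4, 8, 1, 3]
lst[-3] = lst[0]*lst[6] = 2*1 = 2 → [2, 1, 6, 0, 4, 2, 1, 3]
lst[1] = lst[-1]+lst[-1] = 3+3 = 6 → [2, 6, 6, 0, 4, 2, 1, 3]
sum = 24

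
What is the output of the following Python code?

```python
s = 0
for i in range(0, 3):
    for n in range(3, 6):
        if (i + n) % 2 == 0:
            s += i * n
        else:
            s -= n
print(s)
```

-4

i=0,n=3: odd sum, s = 0-3 = -3
i=0,n=4: even sum, s = (-3)+0 = -3
i=0,n=5: odd sum, s = (-3)-5 = -8
i=1,n=3: even sum, s = (-8)+3 = -5
i=1,n=4: odd sum, s = (-5)-4 = -9
i=1,n=5: even sum, s = (-9)+5 = -4
i=2,n=3: odd sum, s = (-4)-3 = -7
i=2,n=4: even sum, s = (-7)+8 = 1
i=2,n=5: odd sum, s = 1-5 = -4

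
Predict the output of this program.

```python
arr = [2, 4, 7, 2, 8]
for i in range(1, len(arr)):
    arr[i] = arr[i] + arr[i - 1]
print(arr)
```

[2, 6, 13, 15, 23]

i=1: arr[1] = 4+2 = 6 → [2, 6, 7, 2, 8]
i=2: arr[2] = 7+6 = 13 → [2, 6, 13, 2, 8]
i=3: arr[3] = 2+13 = 15 → [2, 6, 13, 15, 8]
i=4: arr[4] = 8+15 = 23 → [2, 6, 13, 15, 23]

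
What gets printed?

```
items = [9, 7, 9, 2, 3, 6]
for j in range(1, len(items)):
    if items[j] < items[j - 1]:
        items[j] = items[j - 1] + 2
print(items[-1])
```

j=1: 7<9, items[1] = 9+2 = 11 → [9, 11, 9, 2, 3, 6]
j=2: 9<11, items[2] = 11+2 = 13 → [9, 11, 13, 2, 3, 6]
j=3: 2<13, items[3] = 13+2 = 15 → [9, 11, 13, 15, 3, 6]
j=4: 3<15, items[4] = 15+2 = 17 → [9, 11, 13, 15, 17, 6]
j=5: 6<17, items[5] = 17+2 = 19 → [9, 11, 13, 15, 17, 19]

19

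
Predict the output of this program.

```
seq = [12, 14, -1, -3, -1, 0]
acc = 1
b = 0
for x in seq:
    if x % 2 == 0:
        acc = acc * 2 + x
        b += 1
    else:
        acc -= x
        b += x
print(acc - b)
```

96

x=12: even, acc = 1*2+12 = 14; b=1
x=14: even, acc = 14*2+14 = 42; b=2
x=-1: not even, acc = 42-(-1) = 43; b=1
x=-3: not even, acc = 43-(-3) = 46; b=-2
x=-1: not even, acc = 46-(-1) = 47; b=-3
x=0: even, acc = 47*2+0 = 94; b=-2
acc-b = 94-(-2) = 96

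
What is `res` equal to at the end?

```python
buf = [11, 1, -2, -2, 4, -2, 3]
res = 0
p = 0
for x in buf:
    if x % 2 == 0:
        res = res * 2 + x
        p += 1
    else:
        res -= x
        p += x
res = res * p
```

-4047

x=11: not even, res = 0-11 = -11; p=11
x=1: not even, res = (-11)-1 = -12; p=12
x=-2: even, res = (-12)*2+(-2) = -26; p=13
x=-2: even, res = (-26)*2+(-2) = -54; p=14
x=4: even, res = (-54)*2+4 = -104; p=15
x=-2: even, res = (-104)*2+(-2) = -210; p=16
x=3: not even, res = (-210)-3 = -213; p=19
res*p = (-213)*19 = -4047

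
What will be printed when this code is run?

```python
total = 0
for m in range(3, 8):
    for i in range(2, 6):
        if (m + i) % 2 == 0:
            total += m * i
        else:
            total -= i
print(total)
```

m=3,i=2: odd sum, total = 0-2 = -2
m=3,i=3: even sum, total = (-2)+9 = 7
m=3,i=4: odd sum, total = 7-4 = 3
m=3,i=5: even sum, total = 3+15 = 18
m=4,i=2: even sum, total = 18+8 = 26
m=4,i=3: odd sum, total = 26-3 = 23
m=4,i=4: even sum, total = 23+16 = 39
m=4,i=5: odd sum, total = 39-5 = 34
m=5,i=2: odd sum, total = 34-2 = 32
m=5,i=3: even sum, total = 32+15 = 47
m=5,i=4: odd sum, total = 47-4 = 43
m=5,i=5: even sum, total = 43+25 = 68
m=6,i=2: even sum, total = 68+12 = 80
m=6,i=3: odd sum, total = 80-3 = 77
m=6,i=4: even sum, total = 77+24 = 101
m=6,i=5: odd sum, total = 101-5 = 96
m=7,i=2: odd sum, total = 96-2 = 94
m=7,i=3: even sum, total = 94+21 = 115
m=7,i=4: odd sum, total = 115-4 = 111
m=7,i=5: even sum, total = 111+35 = 146

146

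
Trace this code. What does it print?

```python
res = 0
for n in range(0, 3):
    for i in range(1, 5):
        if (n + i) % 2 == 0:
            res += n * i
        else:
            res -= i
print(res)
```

n=0,i=1: odd sum, res = 0-1 = -1
n=0,i=2: even sum, res = (-1)+0 = -1
n=0,i=3: odd sum, res = (-1)-3 = -4
n=0,i=4: even sum, res = (-4)+0 = -4
n=1,i=1: even sum, res = (-4)+1 = -3
n=1,i=2: odd sum, res = (-3)-2 = -5
n=1,i=3: even sum, res = (-5)+3 = -2
n=1,i=4: odd sum, res = (-2)-4 = -6
n=2,i=1: odd sum, res = (-6)-1 = -7
n=2,i=2: even sum, res = (-7)+4 = -3
n=2,i=3: odd sum, res = (-3)-3 = -6
n=2,i=4: even sum, res = (-6)+8 = 2

2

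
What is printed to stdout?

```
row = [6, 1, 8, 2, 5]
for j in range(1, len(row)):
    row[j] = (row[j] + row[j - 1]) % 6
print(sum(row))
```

j=1: row[1] = (1+6)%6 = 1 → [6, 1, 8, 2, 5]
j=2: row[2] = (8+1)%6 = 3 → [6, 1, 3, 2, 5]
j=3: row[3] = (2+3)%6 = 5 → [6, 1, 3, 5, 5]
j=4: row[4] = (5+5)%6 = 4 → [6, 1, 3, 5, 4]
sum = 19

19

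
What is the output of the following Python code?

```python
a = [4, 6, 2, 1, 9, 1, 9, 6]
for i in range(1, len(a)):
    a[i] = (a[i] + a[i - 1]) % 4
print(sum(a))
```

14

i=1: a[1] = (6+4)%4 = 2 → [4, 2, 2, 1, 9, 1, 9, 6]
i=2: a[2] = (2+2)%4 = 0 → [4, 2, 0, 1, 9, 1, 9, 6]
i=3: a[3] = (1+0)%4 = 1 → [4, 2, 0, 1, 9, 1, 9, 6]
i=4: a[4] = (9+1)%4 = 2 → [4, 2, 0, 1, 2, 1, 9, 6]
i=5: a[5] = (1+2)%4 = 3 → [4, 2, 0, 1, 2, 3, 9, 6]
i=6: a[6] = (9+3)%4 = 0 → [4, 2, 0, 1, 2, 3, 0, 6]
i=7: a[7] = (6+0)%4 = 2 → [4, 2, 0, 1, 2, 3, 0, 2]
sum = 14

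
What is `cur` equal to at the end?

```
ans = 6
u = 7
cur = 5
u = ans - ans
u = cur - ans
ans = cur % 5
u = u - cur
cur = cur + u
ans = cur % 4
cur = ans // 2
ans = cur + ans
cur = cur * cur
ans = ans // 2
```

u = 6-6 = 0
u = 5-6 = -1
ans = 5%5 = 0
u = (-1)-5 = -6
cur = 5+(-6) = -1
ans = (-1)%4 = 3
cur = 3//2 = 1
ans = 1+3 = 4
cur = 1*1 = 1
ans = 4//2 = 2

1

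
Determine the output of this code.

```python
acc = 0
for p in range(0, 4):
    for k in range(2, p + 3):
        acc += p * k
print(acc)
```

p=0,k=2: acc = 0+0 = 0
p=1,k=2: acc = 0+2 = 2
p=1,k=3: acc = 2+3 = 5
p=2,k=2: acc = 5+4 = 9
p=2,k=3: acc = 9+6 = 15
p=2,k=4: acc = 15+8 = 23
p=3,k=2: acc = 23+6 = 29
p=3,k=3: acc = 29+9 = 38
p=3,k=4: acc = 38+12 = 50
p=3,k=5: acc = 50+15 = 65

65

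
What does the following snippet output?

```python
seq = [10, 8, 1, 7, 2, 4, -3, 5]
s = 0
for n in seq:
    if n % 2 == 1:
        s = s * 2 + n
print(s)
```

n=10: not odd
n=8: not odd
n=1: odd, s = 0*2+1 = 1
n=7: odd, s = 1*2+7 = 9
n=2: not odd
n=4: not odd
n=-3: odd, s = 9*2+(-3) = 15
n=5: odd, s = 15*2+5 = 35

35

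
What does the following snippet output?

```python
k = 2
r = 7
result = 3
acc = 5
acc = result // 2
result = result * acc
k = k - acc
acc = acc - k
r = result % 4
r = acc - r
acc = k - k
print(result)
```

3

acc = 3//2 = 1
result = 3*1 = 3
k = 2-1 = 1
acc = 1-1 = 0
r = 3%4 = 3
r = 0-3 = -3
acc = 1-1 = 0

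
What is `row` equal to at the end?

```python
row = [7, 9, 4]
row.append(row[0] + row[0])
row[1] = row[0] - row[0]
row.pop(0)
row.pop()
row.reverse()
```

[4, 0]

append row[0]+row[0] = 7+7 = 14 → [7, 9, 4, 14]
row[1] = row[0]-row[0] = 7-7 = 0 → [7, 0, 4, 14]
pop(0) removes 7 → [0, 4, 14]
pop() removes 14 → [0, 4]
reverse → [4, 0]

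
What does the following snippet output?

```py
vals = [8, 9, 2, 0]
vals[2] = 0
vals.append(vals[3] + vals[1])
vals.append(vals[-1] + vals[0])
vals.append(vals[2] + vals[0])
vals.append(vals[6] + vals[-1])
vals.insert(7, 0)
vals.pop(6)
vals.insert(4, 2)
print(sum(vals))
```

61

vals[2] = 0 → [8, 9, 0, 0]
append vals[3]+vals[1] = 0+9 = 9 → [8, 9, 0, 0, 9]
append vals[-1]+vals[0] = 9+8 = 17 → [8, 9, 0, 0, 9, 17]
append vals[2]+vals[0] = 0+8 = 8 → [8, 9, 0, 0, 9, 17, 8]
append vals[6]+vals[-1] = 8+8 = 16 → [8, 9, 0, 0, 9, 17, 8, 16]
insert 0 at 7 → [8, 9, 0, 0, 9, 17, 8, 0, 16]
pop(6) removes 8 → [8, 9, 0, 0, 9, 17, 0, 16]
insert 2 at 4 → [8, 9, 0, 0, 2, 9, 17, 0, 16]
sum = 61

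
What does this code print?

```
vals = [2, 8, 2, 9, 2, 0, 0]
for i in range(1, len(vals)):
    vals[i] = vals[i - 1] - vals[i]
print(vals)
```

i=1: vals[1] = 2-8 = -6 → [2, -6, 2, 9, 2, 0, 0]
i=2: vals[2] = (-6)-2 = -8 → [2, -6, -8, 9, 2, 0, 0]
i=3: vals[3] = (-8)-9 = -17 → [2, -6, -8, -17, 2, 0, 0]
i=4: vals[4] = (-17)-2 = -19 → [2, -6, -8, -17, -19, 0, 0]
i=5: vals[5] = (-19)-0 = -19 → [2, -6, -8, -17, -19, -19, 0]
i=6: vals[6] = (-19)-0 = -19 → [2, -6, -8, -17, -19, -19, -19]

[2, -6, -8, -17, -19, -19, -19]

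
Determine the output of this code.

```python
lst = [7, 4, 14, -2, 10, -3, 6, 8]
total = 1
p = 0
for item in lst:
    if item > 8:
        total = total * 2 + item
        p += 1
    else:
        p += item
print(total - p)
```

20

item=7: not >8; p=7
item=4: not >8; p=11
item=14: >8, total = 1*2+14 = 16; p=12
item=-2: not >8; p=10
item=10: >8, total = 16*2+10 = 42; p=11
item=-3: not >8; p=8
item=6: not >8; p=14
item=8: not >8; p=22
total-p = 42-22 = 20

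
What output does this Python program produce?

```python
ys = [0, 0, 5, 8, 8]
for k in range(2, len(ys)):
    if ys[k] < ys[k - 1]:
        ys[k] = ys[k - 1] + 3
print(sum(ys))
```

k=2: 5>=0, unchanged → [0, 0, 5, 8, 8]
k=3: 8>=5, unchanged → [0, 0, 5, 8, 8]
k=4: 8>=8, unchanged → [0, 0, 5, 8, 8]
sum = 21

21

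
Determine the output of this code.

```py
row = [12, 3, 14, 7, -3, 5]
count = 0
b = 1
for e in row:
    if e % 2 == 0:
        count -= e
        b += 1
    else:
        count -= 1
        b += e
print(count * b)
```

e=12: even, count = 0-12 = -12; b=2
e=3: not even, count = (-12)-1 = -13; b=5
e=14: even, count = (-13)-14 = -27; b=6
e=7: not even, count = (-27)-1 = -28; b=13
e=-3: not even, count = (-28)-1 = -29; b=10
e=5: not even, count = (-29)-1 = -30; b=15
count*b = (-30)*15 = -450

-450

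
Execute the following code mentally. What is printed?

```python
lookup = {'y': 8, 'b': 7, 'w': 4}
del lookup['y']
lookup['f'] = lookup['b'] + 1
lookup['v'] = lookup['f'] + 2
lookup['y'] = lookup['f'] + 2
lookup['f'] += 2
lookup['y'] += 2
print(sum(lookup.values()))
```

43

del 'y' → {'b': 7, 'w': 4}
lookup['f'] = lookup['b']+1 = 8 → {'b': 7, 'w': 4, 'f': 8}
lookup['v'] = lookup['f']+2 = 10 → {'b': 7, 'w': 4, 'f': 8, 'v': 10}
lookup['y'] = lookup['f']+2 = 10 → {'b': 7, 'w': 4, 'f': 8, 'v': 10, 'y': 10}
lookup['f'] = 8+2 = 10 → {'b': 7, 'w': 4, 'f': 10, 'v': 10, 'y': 10}
lookup['y'] = 10+2 = 12 → {'b': 7, 'w': 4, 'f': 10, 'v': 10, 'y': 12}
sum of values = 43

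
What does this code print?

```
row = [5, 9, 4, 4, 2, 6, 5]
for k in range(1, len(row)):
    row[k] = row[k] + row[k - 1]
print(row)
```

[5, 14, 18, 22, 24, 30, 35]

k=1: row[1] = 9+5 = 14 → [5, 14, 4, 4, 2, 6, 5]
k=2: row[2] = 4+14 = 18 → [5, 14, 18, 4, 2, 6, 5]
k=3: row[3] = 4+18 = 22 → [5, 14, 18, 22, 2, 6, 5]
k=4: row[4] = 2+22 = 24 → [5, 14, 18, 22, 24, 6, 5]
k=5: row[5] = 6+24 = 30 → [5, 14, 18, 22, 24, 30, 5]
k=6: row[6] = 5+30 = 35 → [5, 14, 18, 22, 24, 30, 35]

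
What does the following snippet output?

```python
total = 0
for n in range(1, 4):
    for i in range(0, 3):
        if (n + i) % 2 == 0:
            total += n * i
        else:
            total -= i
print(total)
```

n=1,i=0: odd sum, total = 0-0 = 0
n=1,i=1: even sum, total = 0+1 = 1
n=1,i=2: odd sum, total = 1-2 = -1
n=2,i=0: even sum, total = (-1)+0 = -1
n=2,i=1: odd sum, total = (-1)-1 = -2
n=2,i=2: even sum, total = (-2)+4 = 2
n=3,i=0: odd sum, total = 2-0 = 2
n=3,i=1: even sum, total = 2+3 = 5
n=3,i=2: odd sum, total = 5-2 = 3

3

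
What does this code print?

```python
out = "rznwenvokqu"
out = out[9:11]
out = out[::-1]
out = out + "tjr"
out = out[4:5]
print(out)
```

r

slice [9:11] → 'qu'
reverse → 'uq'
+ 'tjr' → 'uqtjr'
slice [4:5] → 'r'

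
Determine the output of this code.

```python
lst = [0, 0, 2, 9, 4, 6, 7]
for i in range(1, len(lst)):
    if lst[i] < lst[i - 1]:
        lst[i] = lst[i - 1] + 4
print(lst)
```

i=1: 0>=0, unchanged → [0, 0, 2, 9, 4, 6, 7]
i=2: 2>=0, unchanged → [0, 0, 2, 9, 4, 6, 7]
i=3: 9>=2, unchanged → [0, 0, 2, 9, 4, 6, 7]
i=4: 4<9, lst[4] = 9+4 = 13 → [0, 0, 2, 9, 13, 6, 7]
i=5: 6<13, lst[5] = 13+4 = 17 → [0, 0, 2, 9, 13, 17, 7]
i=6: 7<17, lst[6] = 17+4 = 21 → [0, 0, 2, 9, 13, 17, 21]

[0, 0, 2, 9, 13, 17, 21]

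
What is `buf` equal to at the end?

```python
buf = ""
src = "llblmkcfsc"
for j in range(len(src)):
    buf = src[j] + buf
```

'csfckmlbll'

j=0: prepend 'l' → 'l'
j=1: prepend 'l' → 'll'
j=2: prepend 'b' → 'bll'
j=3: prepend 'l' → 'lbll'
j=4: prepend 'm' → 'mlbll'
j=5: prepend 'k' → 'kmlbll'
j=6: prepend 'c' → 'ckmlbll'
j=7: prepend 'f' → 'fckmlbll'
j=8: prepend 's' → 'sfckmlbll'
j=9: prepend 'c' → 'csfckmlbll'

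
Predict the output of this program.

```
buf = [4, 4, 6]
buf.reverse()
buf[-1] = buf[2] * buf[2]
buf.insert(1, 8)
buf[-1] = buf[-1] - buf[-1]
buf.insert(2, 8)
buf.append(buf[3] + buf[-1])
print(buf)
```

[6, 8, 8, 4, 0, 4]

reverse → [6, 4, 4]
buf[-1] = buf[2]*buf[2] = 4*4 = 16 → [6, 4, 16]
insert 8 at 1 → [6, 8, 4, 16]
buf[-1] = buf[-1]-buf[-1] = 16-16 = 0 → [6, 8, 4, 0]
insert 8 at 2 → [6, 8, 8, 4, 0]
append buf[3]+buf[-1] = 4+0 = 4 → [6, 8, 8, 4, 0, 4]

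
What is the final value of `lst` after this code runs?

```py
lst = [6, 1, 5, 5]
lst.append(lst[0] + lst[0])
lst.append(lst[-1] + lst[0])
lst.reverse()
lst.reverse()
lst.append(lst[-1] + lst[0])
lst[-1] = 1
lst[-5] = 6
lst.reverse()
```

[1, 18, 12, 5, 6, 1, 6]

append lst[0]+lst[0] = 6+6 = 12 → [6, 1, 5, 5, 12]
append lst[-1]+lst[0] = 12+6 = 18 → [6, 1, 5, 5, 12, 18]
reverse → [18, 12, 5, 5, 1, 6]
reverse → [6, 1, 5, 5, 12, 18]
append lst[-1]+lst[0] = 18+6 = 24 → [6, 1, 5, 5, 12, 18, 24]
lst[-1] = 1 → [6, 1, 5, 5, 12, 18, 1]
lst[-5] = 6 → [6, 1, 6, 5, 12, 18, 1]
reverse → [1, 18, 12, 5, 6, 1, 6]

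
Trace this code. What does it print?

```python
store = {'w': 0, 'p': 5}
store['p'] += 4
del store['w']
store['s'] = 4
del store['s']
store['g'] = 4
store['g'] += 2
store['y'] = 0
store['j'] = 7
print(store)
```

{'p': 9, 'g': 6, 'y': 0, 'j': 7}

store['p'] = 5+4 = 9 → {'w': 0, 'p': 9}
del 'w' → {'p': 9}
store['s'] = 4 → {'p': 9, 's': 4}
del 's' → {'p': 9}
store['g'] = 4 → {'p': 9, 'g': 4}
store['g'] = 4+2 = 6 → {'p': 9, 'g': 6}
store['y'] = 0 → {'p': 9, 'g': 6, 'y': 0}
store['j'] = 7 → {'p': 9, 'g': 6, 'y': 0, 'j': 7}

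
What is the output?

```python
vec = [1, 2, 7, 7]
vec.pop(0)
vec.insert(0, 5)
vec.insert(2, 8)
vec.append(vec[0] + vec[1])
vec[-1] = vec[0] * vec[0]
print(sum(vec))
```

54

pop(0) removes 1 → [2, 7, 7]
insert 5 at 0 → [5, 2, 7, 7]
insert 8 at 2 → [5, 2, 8, 7, 7]
append vec[0]+vec[1] = 5+2 = 7 → [5, 2, 8, 7, 7, 7]
vec[-1] = vec[0]*vec[0] = 5*5 = 25 → [5, 2, 8, 7, 7, 25]
sum = 54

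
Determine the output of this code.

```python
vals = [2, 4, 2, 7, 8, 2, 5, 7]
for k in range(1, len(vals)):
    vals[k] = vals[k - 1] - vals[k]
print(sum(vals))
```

k=1: vals[1] = 2-4 = -2 → [2, -2, 2, 7, 8, 2, 5, 7]
k=2: vals[2] = (-2)-2 = -4 → [2, -2, -4, 7, 8, 2, 5, 7]
k=3: vals[3] = (-4)-7 = -11 → [2, -2, -4, -11, 8, 2, 5, 7]
k=4: vals[4] = (-11)-8 = -19 → [2, -2, -4, -11, -19, 2, 5, 7]
k=5: vals[5] = (-19)-2 = -21 → [2, -2, -4, -11, -19, -21, 5, 7]
k=6: vals[6] = (-21)-5 = -26 → [2, -2, -4, -11, -19, -21, -26, 7]
k=7: vals[7] = (-26)-7 = -33 → [2, -2, -4, -11, -19, -21, -26, -33]
sum = -114

-114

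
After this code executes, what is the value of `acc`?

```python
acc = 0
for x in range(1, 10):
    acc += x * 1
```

45

x=1: acc = 0+1*1 = 1
x=2: acc = 1+2*1 = 3
x=3: acc = 3+3*1 = 6
x=4: acc = 6+4*1 = 10
x=5: acc = 10+5*1 = 15
x=6: acc = 15+6*1 = 21
x=7: acc = 21+7*1 = 28
x=8: acc = 28+8*1 = 36
x=9: acc = 36+9*1 = 45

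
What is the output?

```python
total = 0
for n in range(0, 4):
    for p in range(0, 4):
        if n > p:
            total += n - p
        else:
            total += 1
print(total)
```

n=0,p=0: not 0>0, total = 0+1 = 1
n=0,p=1: not 0>1, total = 1+1 = 2
n=0,p=2: not 0>2, total = 2+1 = 3
n=0,p=3: not 0>3, total = 3+1 = 4
n=1,p=0: 1>0, total = 4+1 = 5
n=1,p=1: not 1>1, total = 5+1 = 6
n=1,p=2: not 1>2, total = 6+1 = 7
n=1,p=3: not 1>3, total = 7+1 = 8
n=2,p=0: 2>0, total = 8+2 = 10
n=2,p=1: 2>1, total = 10+1 = 11
n=2,p=2: not 2>2, total = 11+1 = 12
n=2,p=3: not 2>3, total = 12+1 = 13
n=3,p=0: 3>0, total = 13+3 = 16
n=3,p=1: 3>1, total = 16+2 = 18
n=3,p=2: 3>2, total = 18+1 = 19
n=3,p=3: not 3>3, total = 19+1 = 20

20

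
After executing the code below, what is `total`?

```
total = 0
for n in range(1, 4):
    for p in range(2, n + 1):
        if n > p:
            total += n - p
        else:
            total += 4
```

n=2,p=2: not 2>2, total = 0+4 = 4
n=3,p=2: 3>2, total = 4+1 = 5
n=3,p=3: not 3>3, total = 5+4 = 9

9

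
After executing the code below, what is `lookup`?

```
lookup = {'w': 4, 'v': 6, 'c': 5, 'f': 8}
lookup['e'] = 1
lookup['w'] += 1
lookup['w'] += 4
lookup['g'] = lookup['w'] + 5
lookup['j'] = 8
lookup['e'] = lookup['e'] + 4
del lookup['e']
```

lookup['e'] = 1 → {'w': 4, 'v': 6, 'c': 5, 'f': 8, 'e': 1}
lookup['w'] = 4+1 = 5 → {'w': 5, 'v': 6, 'c': 5, 'f': 8, 'e': 1}
lookup['w'] = 5+4 = 9 → {'w': 9, 'v': 6, 'c': 5, 'f': 8, 'e': 1}
lookup['g'] = lookup['w']+5 = 14 → {'w': 9, 'v': 6, 'c': 5, 'f': 8, 'e': 1, 'g': 14}
lookup['j'] = 8 → {'w': 9, 'v': 6, 'c': 5, 'f': 8, 'e': 1, 'g': 14, 'j': 8}
lookup['e'] = lookup['e']+4 = 5 → {'w': 9, 'v': 6, 'c': 5, 'f': 8, 'e': 5, 'g': 14, 'j': 8}
del 'e' → {'w': 9, 'v': 6, 'c': 5, 'f': 8, 'g': 14, 'j': 8}

{'w': 9, 'v': 6, 'c': 5, 'f': 8, 'g': 14, 'j': 8}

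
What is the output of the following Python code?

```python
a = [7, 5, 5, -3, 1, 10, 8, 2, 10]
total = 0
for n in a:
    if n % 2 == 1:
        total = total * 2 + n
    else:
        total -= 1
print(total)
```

163

n=7: odd, total = 0*2+7 = 7
n=5: odd, total = 7*2+5 = 19
n=5: odd, total = 19*2+5 = 43
n=-3: odd, total = 43*2+(-3) = 83
n=1: odd, total = 83*2+1 = 167
n=10: not odd, total = 167-1 = 166
n=8: not odd, total = 166-1 = 165
n=2: not odd, total = 165-1 = 164
n=10: not odd, total = 164-1 = 163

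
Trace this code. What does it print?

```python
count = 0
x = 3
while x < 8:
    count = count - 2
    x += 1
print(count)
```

-10

x=3: count = 0-2 = -2
x=4: count = (-2)-2 = -4
x=5: count = (-4)-2 = -6
x=6: count = (-6)-2 = -8
x=7: count = (-8)-2 = -10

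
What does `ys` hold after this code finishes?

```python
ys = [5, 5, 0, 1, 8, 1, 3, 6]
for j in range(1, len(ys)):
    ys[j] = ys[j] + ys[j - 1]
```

j=1: ys[1] = 5+5 = 10 → [5, 10, 0, 1, 8, 1, 3, 6]
j=2: ys[2] = 0+10 = 10 → [5, 10, 10, 1, 8, 1, 3, 6]
j=3: ys[3] = 1+10 = 11 → [5, 10, 10, 11, 8, 1, 3, 6]
j=4: ys[4] = 8+11 = 19 → [5, 10, 10, 11, 19, 1, 3, 6]
j=5: ys[5] = 1+19 = 20 → [5, 10, 10, 11, 19, 20, 3, 6]
j=6: ys[6] = 3+20 = 23 → [5, 10, 10, 11, 19, 20, 23, 6]
j=7: ys[7] = 6+23 = 29 → [5, 10, 10, 11, 19, 20, 23, 29]

[5, 10, 10, 11, 19, 20, 23, 29]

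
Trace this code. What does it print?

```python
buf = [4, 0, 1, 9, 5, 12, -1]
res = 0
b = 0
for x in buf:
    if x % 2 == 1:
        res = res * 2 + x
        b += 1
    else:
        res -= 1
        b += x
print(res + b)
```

39

x=4: not odd, res = 0-1 = -1; b=4
x=0: not odd, res = (-1)-1 = -2; b=4
x=1: odd, res = (-2)*2+1 = -3; b=5
x=9: odd, res = (-3)*2+9 = 3; b=6
x=5: odd, res = 3*2+5 = 11; b=7
x=12: not odd, res = 11-1 = 10; b=19
x=-1: odd, res = 10*2+(-1) = 19; b=20
res+b = 19+20 = 39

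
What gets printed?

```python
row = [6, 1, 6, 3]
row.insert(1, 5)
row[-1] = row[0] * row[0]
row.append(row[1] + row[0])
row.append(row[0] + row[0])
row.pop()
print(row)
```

[6, 5, 1, 6, 36, 11]

insert 5 at 1 → [6, 5, 1, 6, 3]
row[-1] = row[0]*row[0] = 6*6 = 36 → [6, 5, 1, 6, 36]
append row[1]+row[0] = 5+6 = 11 → [6, 5, 1, 6, 36, 11]
append row[0]+row[0] = 6+6 = 12 → [6, 5, 1, 6, 36, 11, 12]
pop() removes 12 → [6, 5, 1, 6, 36, 11]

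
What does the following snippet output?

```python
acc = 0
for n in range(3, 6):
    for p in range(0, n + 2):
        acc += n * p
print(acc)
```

195

n=3,p=0: acc = 0+0 = 0
n=3,p=1: acc = 0+3 = 3
n=3,p=2: acc = 3+6 = 9
n=3,p=3: acc = 9+9 = 18
n=3,p=4: acc = 18+12 = 30
n=4,p=0: acc = 30+0 = 30
n=4,p=1: acc = 30+4 = 34
n=4,p=2: acc = 34+8 = 42
n=4,p=3: acc = 42+12 = 54
n=4,p=4: acc = 54+16 = 70
n=4,p=5: acc = 70+20 = 90
n=5,p=0: acc = 90+0 = 90
n=5,p=1: acc = 90+5 = 95
n=5,p=2: acc = 95+10 = 105
n=5,p=3: acc = 105+15 = 120
n=5,p=4: acc = 120+20 = 140
n=5,p=5: acc = 140+25 = 165
n=5,p=6: acc = 165+30 = 195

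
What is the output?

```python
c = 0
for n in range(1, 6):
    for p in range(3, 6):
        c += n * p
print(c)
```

180

n=1,p=3: c = 0+3 = 3
n=1,p=4: c = 3+4 = 7
n=1,p=5: c = 7+5 = 12
n=2,p=3: c = 12+6 = 18
n=2,p=4: c = 18+8 = 26
n=2,p=5: c = 26+10 = 36
n=3,p=3: c = 36+9 = 45
n=3,p=4: c = 45+12 = 57
n=3,p=5: c = 57+15 = 72
n=4,p=3: c = 72+12 = 84
n=4,p=4: c = 84+16 = 100
n=4,p=5: c = 100+20 = 120
n=5,p=3: c = 120+15 = 135
n=5,p=4: c = 135+20 = 155
n=5,p=5: c = 155+25 = 180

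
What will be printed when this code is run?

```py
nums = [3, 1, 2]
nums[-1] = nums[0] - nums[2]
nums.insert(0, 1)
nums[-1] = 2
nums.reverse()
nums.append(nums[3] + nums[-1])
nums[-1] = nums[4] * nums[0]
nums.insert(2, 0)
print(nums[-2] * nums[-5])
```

1

nums[-1] = nums[0]-nums[2] = 3-2 = 1 → [3, 1, 1]
insert 1 at 0 → [1, 3, 1, 1]
nums[-1] = 2 → [1, 3, 1, 2]
reverse → [2, 1, 3, 1]
append nums[3]+nums[-1] = 1+1 = 2 → [2, 1, 3, 1, 2]
nums[-1] = nums[4]*nums[0] = 2*2 = 4 → [2, 1, 3, 1, 4]
insert 0 at 2 → [2, 1, 0, 3, 1, 4]
nums[-2]*nums[-5] = 1*1 = 1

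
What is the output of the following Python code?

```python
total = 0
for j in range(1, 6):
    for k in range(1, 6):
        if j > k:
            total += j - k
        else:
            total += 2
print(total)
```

50

j=1,k=1: not 1>1, total = 0+2 = 2
j=1,k=2: not 1>2, total = 2+2 = 4
j=1,k=3: not 1>3, total = 4+2 = 6
j=1,k=4: not 1>4, total = 6+2 = 8
j=1,k=5: not 1>5, total = 8+2 = 10
j=2,k=1: 2>1, total = 10+1 = 11
j=2,k=2: not 2>2, total = 11+2 = 13
j=2,k=3: not 2>3, total = 13+2 = 15
j=2,k=4: not 2>4, total = 15+2 = 17
j=2,k=5: not 2>5, total = 17+2 = 19
j=3,k=1: 3>1, total = 19+2 = 21
j=3,k=2: 3>2, total = 21+1 = 22
j=3,k=3: not 3>3, total = 22+2 = 24
j=3,k=4: not 3>4, total = 24+2 = 26
j=3,k=5: not 3>5, total = 26+2 = 28
j=4,k=1: 4>1, total = 28+3 = 31
j=4,k=2: 4>2, total = 31+2 = 33
j=4,k=3: 4>3, total = 33+1 = 34
j=4,k=4: not 4>4, total = 34+2 = 36
j=4,k=5: not 4>5, total = 36+2 = 38
j=5,k=1: 5>1, total = 38+4 = 42
j=5,k=2: 5>2, total = 42+3 = 45
j=5,k=3: 5>3, total = 45+2 = 47
j=5,k=4: 5>4, total = 47+1 = 48
j=5,k=5: not 5>5, total = 48+2 = 50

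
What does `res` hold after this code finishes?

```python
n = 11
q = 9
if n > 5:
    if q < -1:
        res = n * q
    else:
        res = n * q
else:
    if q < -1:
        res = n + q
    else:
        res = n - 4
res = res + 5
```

n=11, q=9
n > 5 is True; q < -1 is False
→ res = n * q = 99
res = 99+5 = 104

104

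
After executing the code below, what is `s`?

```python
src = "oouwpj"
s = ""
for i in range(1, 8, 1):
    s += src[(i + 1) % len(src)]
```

'uwpjoou'

i=1: add src[2]='u' → 'u'
i=2: add src[3]='w' → 'uw'
i=3: add src[4]='p' → 'uwp'
i=4: add src[5]='j' → 'uwpj'
i=5: add src[0]='o' → 'uwpjo'
i=6: add src[1]='o' → 'uwpjoo'
i=7: add src[2]='u' → 'uwpjoou'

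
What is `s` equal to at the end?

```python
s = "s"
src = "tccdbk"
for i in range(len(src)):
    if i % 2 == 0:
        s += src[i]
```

'stcb'

i=0: add 't' → 'st'
i=1: skip
i=2: add 'c' → 'stc'
i=3: skip
i=4: add 'b' → 'stcb'
i=5: skip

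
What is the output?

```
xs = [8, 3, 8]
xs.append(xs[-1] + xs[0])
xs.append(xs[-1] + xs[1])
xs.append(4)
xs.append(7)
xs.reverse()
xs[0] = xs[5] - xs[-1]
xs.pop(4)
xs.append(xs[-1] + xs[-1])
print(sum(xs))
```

append xs[-1]+xs[0] = 8+8 = 16 → [8, 3, 8, 16]
append xs[-1]+xs[1] = 16+3 = 19 → [8, 3, 8, 16, 19]
append 4 → [8, 3, 8, 16, 19, 4]
append 7 → [8, 3, 8, 16, 19, 4, 7]
reverse → [7, 4, 19, 16, 8, 3, 8]
xs[0] = xs[5]-xs[-1] = 3-8 = -5 → [-5, 4, 19, 16, 8, 3, 8]
pop(4) removes 8 → [-5, 4, 19, 16, 3, 8]
append xs[-1]+xs[-1] = 8+8 = 16 → [-5, 4, 19, 16, 3, 8, 16]
sum = 61

61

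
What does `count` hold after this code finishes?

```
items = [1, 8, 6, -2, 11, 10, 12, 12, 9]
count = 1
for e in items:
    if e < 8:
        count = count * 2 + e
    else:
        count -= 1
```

e=1: <8, count = 1*2+1 = 3
e=8: not <8, count = 3-1 = 2
e=6: <8, count = 2*2+6 = 10
e=-2: <8, count = 10*2+(-2) = 18
e=11: not <8, count = 18-1 = 17
e=10: not <8, count = 17-1 = 16
e=12: not <8, count = 16-1 = 15
e=12: not <8, count = 15-1 = 14
e=9: not <8, count = 14-1 = 13

13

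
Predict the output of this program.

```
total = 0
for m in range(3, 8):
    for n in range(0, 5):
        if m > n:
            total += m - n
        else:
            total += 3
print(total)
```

85

m=3,n=0: 3>0, total = 0+3 = 3
m=3,n=1: 3>1, total = 3+2 = 5
m=3,n=2: 3>2, total = 5+1 = 6
m=3,n=3: not 3>3, total = 6+3 = 9
m=3,n=4: not 3>4, total = 9+3 = 12
m=4,n=0: 4>0, total = 12+4 = 16
m=4,n=1: 4>1, total = 16+3 = 19
m=4,n=2: 4>2, total = 19+2 = 21
m=4,n=3: 4>3, total = 21+1 = 22
m=4,n=4: not 4>4, total = 22+3 = 25
m=5,n=0: 5>0, total = 25+5 = 30
m=5,n=1: 5>1, total = 30+4 = 34
m=5,n=2: 5>2, total = 34+3 = 37
m=5,n=3: 5>3, total = 37+2 = 39
m=5,n=4: 5>4, total = 39+1 = 40
m=6,n=0: 6>0, total = 40+6 = 46
m=6,n=1: 6>1, total = 46+5 = 51
m=6,n=2: 6>2, total = 51+4 = 55
m=6,n=3: 6>3, total = 55+3 = 58
m=6,n=4: 6>4, total = 58+2 = 60
m=7,n=0: 7>0, total = 60+7 = 67
m=7,n=1: 7>1, total = 67+6 = 73
m=7,n=2: 7>2, total = 73+5 = 78
m=7,n=3: 7>3, total = 78+4 = 82
m=7,n=4: 7>4, total = 82+3 = 85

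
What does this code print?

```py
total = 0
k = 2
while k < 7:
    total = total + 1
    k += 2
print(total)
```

3

k=2: total = 0+1 = 1
k=4: total = 1+1 = 2
k=6: total = 2+1 = 3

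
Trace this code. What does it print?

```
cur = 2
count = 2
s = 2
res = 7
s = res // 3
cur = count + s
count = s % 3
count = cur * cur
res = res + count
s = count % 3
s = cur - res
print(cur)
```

s = 7//3 = 2
cur = 2+2 = 4
count = 2%3 = 2
count = 4*4 = 16
res = 7+16 = 23
s = 16%3 = 1
s = 4-23 = -19

4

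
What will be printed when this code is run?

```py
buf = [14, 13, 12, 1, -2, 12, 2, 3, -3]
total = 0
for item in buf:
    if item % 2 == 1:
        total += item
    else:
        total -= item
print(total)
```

item=14: not odd, total = 0-14 = -14
item=13: odd, total = (-14)+13 = -1
item=12: not odd, total = (-1)-12 = -13
item=1: odd, total = (-13)+1 = -12
item=-2: not odd, total = (-12)-(-2) = -10
item=12: not odd, total = (-10)-12 = -22
item=2: not odd, total = (-22)-2 = -24
item=3: odd, total = (-24)+3 = -21
item=-3: odd, total = (-21)+(-3) = -24

-24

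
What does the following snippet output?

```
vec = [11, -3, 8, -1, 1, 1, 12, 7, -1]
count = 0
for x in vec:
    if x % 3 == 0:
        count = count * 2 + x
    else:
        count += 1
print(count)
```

20

x=11: not %3==0, count = 0+1 = 1
x=-3: %3==0, count = 1*2+(-3) = -1
x=8: not %3==0, count = (-1)+1 = 0
x=-1: not %3==0, count = 0+1 = 1
x=1: not %3==0, count = 1+1 = 2
x=1: not %3==0, count = 2+1 = 3
x=12: %3==0, count = 3*2+12 = 18
x=7: not %3==0, count = 18+1 = 19
x=-1: not %3==0, count = 19+1 = 20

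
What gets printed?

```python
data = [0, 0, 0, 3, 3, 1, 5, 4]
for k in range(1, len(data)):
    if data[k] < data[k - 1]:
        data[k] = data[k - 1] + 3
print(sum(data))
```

k=1: 0>=0, unchanged → [0, 0, 0, 3, 3, 1, 5, 4]
k=2: 0>=0, unchanged → [0, 0, 0, 3, 3, 1, 5, 4]
k=3: 3>=0, unchanged → [0, 0, 0, 3, 3, 1, 5, 4]
k=4: 3>=3, unchanged → [0, 0, 0, 3, 3, 1, 5, 4]
k=5: 1<3, data[5] = 3+3 = 6 → [0, 0, 0, 3, 3, 6, 5, 4]
k=6: 5<6, data[6] = 6+3 = 9 → [0, 0, 0, 3, 3, 6, 9, 4]
k=7: 4<9, data[7] = 9+3 = 12 → [0, 0, 0, 3, 3, 6, 9, 12]
sum = 33

33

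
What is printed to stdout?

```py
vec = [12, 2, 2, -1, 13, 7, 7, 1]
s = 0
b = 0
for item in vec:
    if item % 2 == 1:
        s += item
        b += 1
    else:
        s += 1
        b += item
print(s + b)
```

item=12: not odd, s = 0+1 = 1; b=12
item=2: not odd, s = 1+1 = 2; b=14
item=2: not odd, s = 2+1 = 3; b=16
item=-1: odd, s = 3+(-1) = 2; b=17
item=13: odd, s = 2+13 = 15; b=18
item=7: odd, s = 15+7 = 22; b=19
item=7: odd, s = 22+7 = 29; b=20
item=1: odd, s = 29+1 = 30; b=21
s+b = 30+21 = 51

51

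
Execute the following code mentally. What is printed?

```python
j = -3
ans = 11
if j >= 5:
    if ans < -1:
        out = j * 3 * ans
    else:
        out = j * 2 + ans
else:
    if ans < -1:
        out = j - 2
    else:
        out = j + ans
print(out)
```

8

j=-3, ans=11
j >= 5 is False; ans < -1 is False
→ out = j + ans = 8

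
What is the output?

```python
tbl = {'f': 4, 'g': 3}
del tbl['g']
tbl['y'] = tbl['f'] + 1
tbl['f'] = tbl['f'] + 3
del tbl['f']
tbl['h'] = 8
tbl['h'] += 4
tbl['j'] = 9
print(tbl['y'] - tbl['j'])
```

-4

del 'g' → {'f': 4}
tbl['y'] = tbl['f']+1 = 5 → {'f': 4, 'y': 5}
tbl['f'] = tbl['f']+3 = 7 → {'f': 7, 'y': 5}
del 'f' → {'y': 5}
tbl['h'] = 8 → {'y': 5, 'h': 8}
tbl['h'] = 8+4 = 12 → {'y': 5, 'h': 12}
tbl['j'] = 9 → {'y': 5, 'h': 12, 'j': 9}
tbl['y']-tbl['j'] = 5-9 = -4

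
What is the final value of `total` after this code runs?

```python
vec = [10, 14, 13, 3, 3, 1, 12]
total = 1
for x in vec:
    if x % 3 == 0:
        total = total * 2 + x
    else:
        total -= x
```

-260

x=10: not %3==0, total = 1-10 = -9
x=14: not %3==0, total = (-9)-14 = -23
x=13: not %3==0, total = (-23)-13 = -36
x=3: %3==0, total = (-36)*2+3 = -69
x=3: %3==0, total = (-69)*2+3 = -135
x=1: not %3==0, total = (-135)-1 = -136
x=12: %3==0, total = (-136)*2+12 = -260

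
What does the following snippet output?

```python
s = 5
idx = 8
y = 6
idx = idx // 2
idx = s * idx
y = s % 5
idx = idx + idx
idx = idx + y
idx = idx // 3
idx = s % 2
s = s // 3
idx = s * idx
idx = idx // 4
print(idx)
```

0

idx = 8//2 = 4
idx = 5*4 = 20
y = 5%5 = 0
idx = 20+20 = 40
idx = 40+0 = 40
idx = 40//3 = 13
idx = 5%2 = 1
s = 5//3 = 1
idx = 1*1 = 1
idx = 1//4 = 0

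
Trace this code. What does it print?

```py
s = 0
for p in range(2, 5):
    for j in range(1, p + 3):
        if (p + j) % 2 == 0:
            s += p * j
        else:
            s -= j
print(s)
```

p=2,j=1: odd sum, s = 0-1 = -1
p=2,j=2: even sum, s = (-1)+4 = 3
p=2,j=3: odd sum, s = 3-3 = 0
p=2,j=4: even sum, s = 0+8 = 8
p=3,j=1: even sum, s = 8+3 = 11
p=3,j=2: odd sum, s = 11-2 = 9
p=3,j=3: even sum, s = 9+9 = 18
p=3,j=4: odd sum, s = 18-4 = 14
p=3,j=5: even sum, s = 14+15 = 29
p=4,j=1: odd sum, s = 29-1 = 28
p=4,j=2: even sum, s = 28+8 = 36
p=4,j=3: odd sum, s = 36-3 = 33
p=4,j=4: even sum, s = 33+16 = 49
p=4,j=5: odd sum, s = 49-5 = 44
p=4,j=6: even sum, s = 44+24 = 68

68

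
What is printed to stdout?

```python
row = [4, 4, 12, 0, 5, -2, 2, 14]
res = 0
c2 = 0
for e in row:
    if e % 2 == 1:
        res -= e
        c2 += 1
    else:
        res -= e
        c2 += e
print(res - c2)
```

-74

e=4: not odd, res = 0-4 = -4; c2=4
e=4: not odd, res = (-4)-4 = -8; c2=8
e=12: not odd, res = (-8)-12 = -20; c2=20
e=0: not odd, res = (-20)-0 = -20; c2=20
e=5: odd, res = (-20)-5 = -25; c2=21
e=-2: not odd, res = (-25)-(-2) = -23; c2=19
e=2: not odd, res = (-23)-2 = -25; c2=21
e=14: not odd, res = (-25)-14 = -39; c2=35
res-c2 = (-39)-35 = -74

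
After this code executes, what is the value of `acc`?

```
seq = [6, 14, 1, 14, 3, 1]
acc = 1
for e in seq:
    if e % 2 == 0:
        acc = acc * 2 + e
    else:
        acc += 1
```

78

e=6: even, acc = 1*2+6 = 8
e=14: even, acc = 8*2+14 = 30
e=1: not even, acc = 30+1 = 31
e=14: even, acc = 31*2+14 = 76
e=3: not even, acc = 76+1 = 77
e=1: not even, acc = 77+1 = 78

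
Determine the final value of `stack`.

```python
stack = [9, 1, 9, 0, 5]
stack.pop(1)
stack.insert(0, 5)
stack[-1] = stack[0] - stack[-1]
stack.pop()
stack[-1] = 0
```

[5, 9, 9, 0]

pop(1) removes 1 → [9, 9, 0, 5]
insert 5 at 0 → [5, 9, 9, 0, 5]
stack[-1] = stack[0]-stack[-1] = 5-5 = 0 → [5, 9, 9, 0, 0]
pop() removes 0 → [5, 9, 9, 0]
stack[-1] = 0 → [5, 9, 9, 0]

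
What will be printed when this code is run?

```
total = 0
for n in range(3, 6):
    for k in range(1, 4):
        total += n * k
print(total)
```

n=3,k=1: total = 0+3 = 3
n=3,k=2: total = 3+6 = 9
n=3,k=3: total = 9+9 = 18
n=4,k=1: total = 18+4 = 22
n=4,k=2: total = 22+8 = 30
n=4,k=3: total = 30+12 = 42
n=5,k=1: total = 42+5 = 47
n=5,k=2: total = 47+10 = 57
n=5,k=3: total = 57+15 = 72

72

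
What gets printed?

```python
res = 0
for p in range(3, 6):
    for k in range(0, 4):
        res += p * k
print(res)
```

p=3,k=0: res = 0+0 = 0
p=3,k=1: res = 0+3 = 3
p=3,k=2: res = 3+6 = 9
p=3,k=3: res = 9+9 = 18
p=4,k=0: res = 18+0 = 18
p=4,k=1: res = 18+4 = 22
p=4,k=2: res = 22+8 = 30
p=4,k=3: res = 30+12 = 42
p=5,k=0: res = 42+0 = 42
p=5,k=1: res = 42+5 = 47
p=5,k=2: res = 47+10 = 57
p=5,k=3: res = 57+15 = 72

72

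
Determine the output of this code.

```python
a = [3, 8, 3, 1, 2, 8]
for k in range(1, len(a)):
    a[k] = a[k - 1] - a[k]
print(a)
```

[3, -5, -8, -9, -11, -19]

k=1: a[1] = 3-8 = -5 → [3, -5, 3, 1, 2, 8]
k=2: a[2] = (-5)-3 = -8 → [3, -5, -8, 1, 2, 8]
k=3: a[3] = (-8)-1 = -9 → [3, -5, -8, -9, 2, 8]
k=4: a[4] = (-9)-2 = -11 → [3, -5, -8, -9, -11, 8]
k=5: a[5] = (-11)-8 = -19 → [3, -5, -8, -9, -11, -19]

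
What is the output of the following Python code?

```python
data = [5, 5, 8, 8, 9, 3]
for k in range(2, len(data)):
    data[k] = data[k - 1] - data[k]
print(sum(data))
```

-47

k=2: data[2] = 5-8 = -3 → [5, 5, -3, 8, 9, 3]
k=3: data[3] = (-3)-8 = -11 → [5, 5, -3, -11, 9, 3]
k=4: data[4] = (-11)-9 = -20 → [5, 5, -3, -11, -20, 3]
k=5: data[5] = (-20)-3 = -23 → [5, 5, -3, -11, -20, -23]
sum = -47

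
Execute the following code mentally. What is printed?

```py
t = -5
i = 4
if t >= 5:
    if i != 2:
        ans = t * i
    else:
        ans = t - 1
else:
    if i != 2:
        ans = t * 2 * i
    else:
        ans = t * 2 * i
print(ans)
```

-40

t=-5, i=4
t >= 5 is False; i != 2 is True
→ ans = t * 2 * i = -40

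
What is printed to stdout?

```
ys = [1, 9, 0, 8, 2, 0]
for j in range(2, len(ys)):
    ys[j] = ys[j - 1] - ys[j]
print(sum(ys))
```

18

j=2: ys[2] = 9-0 = 9 → [1, 9, 9, 8, 2, 0]
j=3: ys[3] = 9-8 = 1 → [1, 9, 9, 1, 2, 0]
j=4: ys[4] = 1-2 = -1 → [1, 9, 9, 1, -1, 0]
j=5: ys[5] = (-1)-0 = -1 → [1, 9, 9, 1, -1, -1]
sum = 18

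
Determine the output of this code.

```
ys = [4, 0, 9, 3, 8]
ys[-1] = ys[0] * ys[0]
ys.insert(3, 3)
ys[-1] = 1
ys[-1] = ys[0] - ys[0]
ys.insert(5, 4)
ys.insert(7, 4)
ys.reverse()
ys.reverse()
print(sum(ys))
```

27

ys[-1] = ys[0]*ys[0] = 4*4 = 16 → [4, 0, 9, 3, 16]
insert 3 at 3 → [4, 0, 9, 3, 3, 16]
ys[-1] = 1 → [4, 0, 9, 3, 3, 1]
ys[-1] = ys[0]-ys[0] = 4-4 = 0 → [4, 0, 9, 3, 3, 0]
insert 4 at 5 → [4, 0, 9, 3, 3, 4, 0]
insert 4 at 7 → [4, 0, 9, 3, 3, 4, 0, 4]
reverse → [4, 0, 4, 3, 3, 9, 0, 4]
reverse → [4, 0, 9, 3, 3, 4, 0, 4]
sum = 27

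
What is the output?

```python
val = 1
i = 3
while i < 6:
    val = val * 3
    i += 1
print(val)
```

i=3: val = 1*3 = 3
i=4: val = 3*3 = 9
i=5: val = 9*3 = 27

27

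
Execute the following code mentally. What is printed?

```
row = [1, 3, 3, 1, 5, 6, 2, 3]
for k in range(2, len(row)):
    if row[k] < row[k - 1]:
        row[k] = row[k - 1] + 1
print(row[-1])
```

k=2: 3>=3, unchanged → [1, 3, 3, 1, 5, 6, 2, 3]
k=3: 1<3, row[3] = 3+1 = 4 → [1, 3, 3, 4, 5, 6, 2, 3]
k=4: 5>=4, unchanged → [1, 3, 3, 4, 5, 6, 2, 3]
k=5: 6>=5, unchanged → [1, 3, 3, 4, 5, 6, 2, 3]
k=6: 2<6, row[6] = 6+1 = 7 → [1, 3, 3, 4, 5, 6, 7, 3]
k=7: 3<7, row[7] = 7+1 = 8 → [1, 3, 3, 4, 5, 6, 7, 8]

8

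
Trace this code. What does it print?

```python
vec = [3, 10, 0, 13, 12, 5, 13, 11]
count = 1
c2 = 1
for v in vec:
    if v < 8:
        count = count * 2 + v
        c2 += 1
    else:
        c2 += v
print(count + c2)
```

v=3: <8, count = 1*2+3 = 5; c2=2
v=10: not <8; c2=12
v=0: <8, count = 5*2+0 = 10; c2=13
v=13: not <8; c2=26
v=12: not <8; c2=38
v=5: <8, count = 10*2+5 = 25; c2=39
v=13: not <8; c2=52
v=11: not <8; c2=63
count+c2 = 25+63 = 88

88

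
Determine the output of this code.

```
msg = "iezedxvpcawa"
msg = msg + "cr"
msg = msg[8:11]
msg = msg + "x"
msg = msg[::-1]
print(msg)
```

xwac

+ 'cr' → 'iezedxvpcawacr'
slice [8:11] → 'caw'
+ 'x' → 'cawx'
reverse → 'xwac'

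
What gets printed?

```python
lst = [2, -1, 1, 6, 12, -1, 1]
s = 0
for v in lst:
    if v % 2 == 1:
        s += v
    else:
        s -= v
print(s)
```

-20

v=2: not odd, s = 0-2 = -2
v=-1: odd, s = (-2)+(-1) = -3
v=1: odd, s = (-3)+1 = -2
v=6: not odd, s = (-2)-6 = -8
v=12: not odd, s = (-8)-12 = -20
v=-1: odd, s = (-20)+(-1) = -21
v=1: odd, s = (-21)+1 = -20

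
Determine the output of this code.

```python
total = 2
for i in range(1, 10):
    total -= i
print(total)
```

-43

i=1: total = 2-1 = 1
i=2: total = 1-2 = -1
i=3: total = (-1)-3 = -4
i=4: total = (-4)-4 = -8
i=5: total = (-8)-5 = -13
i=6: total = (-13)-6 = -19
i=7: total = (-19)-7 = -26
i=8: total = (-26)-8 = -34
i=9: total = (-34)-9 = -43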